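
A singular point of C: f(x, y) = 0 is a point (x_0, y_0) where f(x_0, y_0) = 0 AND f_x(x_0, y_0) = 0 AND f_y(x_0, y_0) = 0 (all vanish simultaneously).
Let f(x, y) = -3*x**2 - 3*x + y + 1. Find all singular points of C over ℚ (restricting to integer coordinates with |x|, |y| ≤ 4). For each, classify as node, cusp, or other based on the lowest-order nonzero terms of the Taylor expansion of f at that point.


No singular points in the scanned grid; C is smooth there.

Compute partial derivatives:
  f_x = -6*x - 3.
  f_y = 1.
f_y = 1 is a nonzero constant, so f_y never vanishes: no point (x, y) can satisfy f = f_x = f_y = 0. In particular no (x, y) ∈ {−4, ..., 4}² is singular; the curve is smooth.


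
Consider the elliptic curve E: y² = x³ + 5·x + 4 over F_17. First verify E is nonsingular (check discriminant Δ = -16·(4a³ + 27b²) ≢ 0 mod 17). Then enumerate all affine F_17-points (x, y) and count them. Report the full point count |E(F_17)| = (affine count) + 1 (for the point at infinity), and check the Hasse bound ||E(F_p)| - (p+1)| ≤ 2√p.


Affine points = {(0, 2), (0, 15), (5, 1), (5, 16), (7, 5), (7, 12), (9, 8), (9, 9), (10, 0), (11, 8), (11, 9), (14, 8), (14, 9), (16, 7), (16, 10)}; affine count = 15; |E(F_17)| = 16.

Discriminant check: Δ ∝ 4a³ + 27b² = 4·5³ + 27·4² = 4·125 + 27·16 ≡ 14 (mod 17). Nonzero ⇒ E is nonsingular.
For each x ∈ F_17, compute rhs = x³ + 5·x + 4 mod 17, then count y ∈ F_17 with y² ≡ rhs.
  x = 0: rhs = 4, matching y values: 2, 15 (2 points).
  x = 1: rhs = 10, matching y values: none (0 points).
  x = 2: rhs = 5, matching y values: none (0 points).
  x = 3: rhs = 12, matching y values: none (0 points).
  x = 4: rhs = 3, matching y values: none (0 points).
  x = 5: rhs = 1, matching y values: 1, 16 (2 points).
  x = 6: rhs = 12, matching y values: none (0 points).
  x = 7: rhs = 8, matching y values: 5, 12 (2 points).
  x = 8: rhs = 12, matching y values: none (0 points).
  x = 9: rhs = 13, matching y values: 8, 9 (2 points).
  x = 10: rhs = 0, matching y values: 0 (1 points).
  x = 11: rhs = 13, matching y values: 8, 9 (2 points).
  x = 12: rhs = 7, matching y values: none (0 points).
  x = 13: rhs = 5, matching y values: none (0 points).
  x = 14: rhs = 13, matching y values: 8, 9 (2 points).
  x = 15: rhs = 3, matching y values: none (0 points).
  x = 16: rhs = 15, matching y values: 7, 10 (2 points).
Total affine count: 15.
Full point count |E(F_17)| = 15 + 1 = 16.
Hasse bound: |16 − (17+1)| = |-2| = 2 ≤ 2√17 ≈ 8.2462 ✓.


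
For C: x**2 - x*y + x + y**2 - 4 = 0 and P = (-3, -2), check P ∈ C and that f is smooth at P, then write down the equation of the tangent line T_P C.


Tangent line at P: -3*x - y - 11 = 0.

Step 1: f(-3, -2) = 0, so P lies on C.
Step 2: partial derivatives
  f_x(x, y) = 2*x - y + 1, f_y(x, y) = -x + 2*y.
  f_x(P) = -3, f_y(P) = -1 (gradient nonzero, so P is smooth).
Step 3: tangent line at P: -3·(x − -3) + -1·(y − -2) = 0.
Expanding: -3*x - y - 11 = 0.


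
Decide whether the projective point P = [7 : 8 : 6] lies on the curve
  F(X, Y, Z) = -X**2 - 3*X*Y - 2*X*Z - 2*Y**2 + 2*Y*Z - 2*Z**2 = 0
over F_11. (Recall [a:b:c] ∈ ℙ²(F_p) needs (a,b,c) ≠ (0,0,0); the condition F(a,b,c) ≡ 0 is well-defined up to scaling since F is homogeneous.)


F(7,8,6) ≡ 2 (mod 11); P is NOT on the curve.

Evaluate F(7, 8, 6) term-by-term (mod 11).
  -X**2 ↦ -1·49·1·1 = -49
  -3*X*Y ↦ -3·7·8·1 = -168
  -2*X*Z ↦ -2·7·1·6 = -84
  -2*Y**2 ↦ -2·1·64·1 = -128
  2*Y*Z ↦ 2·1·8·6 = 96
  -2*Z**2 ↦ -2·1·1·36 = -72
Sum: F(7, 8, 6) = (-49) + (-168) + (-84) + (-128) + (96) + (-72) = -405.
Reducing mod 11: -405 ≡ 2 (mod 11).
Since F(a, b, c) ≡ 2 ≠ 0 (mod 11), P does NOT lie on the curve.


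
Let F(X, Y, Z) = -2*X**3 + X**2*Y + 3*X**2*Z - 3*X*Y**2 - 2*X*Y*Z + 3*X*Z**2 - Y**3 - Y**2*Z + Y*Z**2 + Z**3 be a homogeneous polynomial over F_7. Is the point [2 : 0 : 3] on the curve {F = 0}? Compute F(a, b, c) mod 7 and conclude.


F(2,0,3) ≡ 3 (mod 7); P is NOT on the curve.

Evaluate F(2, 0, 3) term-by-term (mod 7).
  -2*X**3 ↦ -2·8·1·1 = -16
  X**2*Y ↦ 1·4·0·1 = 0
  3*X**2*Z ↦ 3·4·1·3 = 36
  -3*X*Y**2 ↦ -3·2·0·1 = 0
  -2*X*Y*Z ↦ -2·2·0·3 = 0
  3*X*Z**2 ↦ 3·2·1·9 = 54
  -Y**3 ↦ -1·1·0·1 = 0
  -Y**2*Z ↦ -1·1·0·3 = 0
  Y*Z**2 ↦ 1·1·0·9 = 0
  Z**3 ↦ 1·1·1·27 = 27
Sum: F(2, 0, 3) = (-16) + (0) + (36) + (0) + (0) + (54) + (0) + (0) + (0) + (27) = 101.
Reducing mod 7: 101 ≡ 3 (mod 7).
Since F(a, b, c) ≡ 3 ≠ 0 (mod 7), P does NOT lie on the curve.


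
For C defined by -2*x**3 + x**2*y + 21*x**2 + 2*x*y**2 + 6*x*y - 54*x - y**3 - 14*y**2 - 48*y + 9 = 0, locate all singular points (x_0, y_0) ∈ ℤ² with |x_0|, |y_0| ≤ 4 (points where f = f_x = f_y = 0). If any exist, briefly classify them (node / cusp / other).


Singular points: {(3, -3)}; classification: cusp.

Compute partial derivatives:
  f_x = -6*x**2 + 2*x*y + 42*x + 2*y**2 + 6*y - 54.
  f_y = x**2 + 4*x*y + 6*x - 3*y**2 - 28*y - 48.
Scan x_0 ∈ {−4, ..., 4}. For each x_0, f_y(x_0, y) is a polynomial in y; find its integer roots y ∈ {−4, ..., 4}, then test f_x and f at those candidates.
  x = -4: f_y(-4, y) = -3*y**2 - 44*y - 56; no integer root y with |y| ≤ 4.
  x = -3: f_y(-3, y) = -3*y**2 - 40*y - 57; no integer root y with |y| ≤ 4.
  x = -2: f_y(-2, y) = -3*y**2 - 36*y - 56; no integer root y with |y| ≤ 4.
  x = -1: f_y(-1, y) = -3*y**2 - 32*y - 53; no integer root y with |y| ≤ 4.
  x = 0: f_y(0, y) = -3*y**2 - 28*y - 48; no integer root y with |y| ≤ 4.
  x = 1: f_y(1, y) = -3*y**2 - 24*y - 41; no integer root y with |y| ≤ 4.
  x = 2: f_y(2, y) = -3*y**2 - 20*y - 32; vanishes at y ∈ {-4}. (2, -4): f_x = -2 ≠ 0.
  x = 3: f_y(3, y) = -3*y**2 - 16*y - 21; vanishes at y ∈ {-3}. (3, -3): f_x = 0, f = 0 — SINGULAR.
  x = 4: f_y(4, y) = -3*y**2 - 12*y - 8; no integer root y with |y| ≤ 4.
Only singular point on the grid: (3, -3).
Classify: substitute x = 3 + u, y = -3 + v and expand: f = -2*u**3 + u**2*v + 2*u*v**2 - v**3 + v**2.
No constant or linear terms (consistent with a singular point). Quadratic part: v**2. Cubic part: -2*u**3 + u**2*v + 2*u*v**2 - v**3.
The quadratic part v**2 is a perfect square, so there is a single (double) tangent line v = 0, i.e. y = -3. Restricting the cubic part to that line (v = 0) leaves -2*u**3 ≠ 0, so f is not divisible by v and the branch is v² ≈ 2*u**3 to lowest order — this is a cusp.
Classification: cusp.


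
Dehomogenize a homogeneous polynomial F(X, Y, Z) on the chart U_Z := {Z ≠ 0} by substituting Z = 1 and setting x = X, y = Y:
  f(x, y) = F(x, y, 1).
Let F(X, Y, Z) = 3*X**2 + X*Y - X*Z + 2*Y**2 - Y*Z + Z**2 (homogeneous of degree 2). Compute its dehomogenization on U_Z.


f(x, y) = 3*x**2 + x*y - x + 2*y**2 - y + 1

On U_Z we set Z = 1. Each monomial c·X^i·Y^j·Z^k in F becomes c·x^i·y^j·1^k = c·x^i·y^j.
Substituting Z = 1: F(X, Y, 1) = 3*x**2 + x*y - x + 2*y**2 - y + 1.
Note: deg(f) ≤ deg(F) = 2; strict inequality happens when F is divisible by Z (lost terms).


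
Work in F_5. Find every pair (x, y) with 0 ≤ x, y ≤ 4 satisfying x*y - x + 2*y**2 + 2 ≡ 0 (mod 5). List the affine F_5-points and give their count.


Affine F_5-points: {(0, 2), (0, 3), (2, 0), (2, 4)}; count = 4.

For each of the 25 pairs (x, y) ∈ F_5², evaluate f(x, y) mod 5. Record the zeros.
  x = 0: [0↦2, 1↦4, 2↦0, 3↦0, 4↦4]  zeros at y ∈ {2, 3}
  x = 1: [0↦1, 1↦4, 2↦1, 3↦2, 4↦2]  zeros at y ∈ ∅
  x = 2: [0↦0, 1↦4, 2↦2, 3↦4, 4↦0]  zeros at y ∈ {0, 4}
  x = 3: [0↦4, 1↦4, 2↦3, 3↦1, 4↦3]  zeros at y ∈ ∅
  x = 4: [0↦3, 1↦4, 2↦4, 3↦3, 4↦1]  zeros at y ∈ ∅
Collecting zeros: affine points = {(0, 2), (0, 3), (2, 0), (2, 4)}.
Total count |C(F_5)_aff| = 4.


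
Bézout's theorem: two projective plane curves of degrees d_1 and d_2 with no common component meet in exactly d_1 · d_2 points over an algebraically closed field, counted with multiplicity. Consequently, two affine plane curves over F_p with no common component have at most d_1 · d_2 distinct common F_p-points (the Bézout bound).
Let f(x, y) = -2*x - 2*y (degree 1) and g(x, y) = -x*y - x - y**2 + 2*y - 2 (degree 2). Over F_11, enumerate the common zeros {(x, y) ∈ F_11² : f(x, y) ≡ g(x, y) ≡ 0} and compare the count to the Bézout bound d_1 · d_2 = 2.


Common zeros: {(3, 8)}; count = 1; Bézout bound = 2.

deg(f) = 1, deg(g) = 2, so Bézout bound = 2.
Scan x ∈ F_11. For each x, list the y ∈ F_11 with f(x, y) ≡ 0 and those with g(x, y) ≡ 0 (mod 11); the common zeros in that column are the intersection.
  x = 0: f ≡ 0 at y ∈ {0}; g ≡ 0 at y ∈ ∅; common: ∅.
  x = 1: f ≡ 0 at y ∈ {10}; g ≡ 0 at y ∈ {6}; common: ∅.
  x = 2: f ≡ 0 at y ∈ {9}; g ≡ 0 at y ∈ ∅; common: ∅.
  x = 3: f ≡ 0 at y ∈ {8}; g ≡ 0 at y ∈ {2, 8}; common: {8}.
  x = 4: f ≡ 0 at y ∈ {7}; g ≡ 0 at y ∈ ∅; common: ∅.
  x = 5: f ≡ 0 at y ∈ {6}; g ≡ 0 at y ∈ {1, 7}; common: ∅.
  x = 6: f ≡ 0 at y ∈ {5}; g ≡ 0 at y ∈ ∅; common: ∅.
  x = 7: f ≡ 0 at y ∈ {4}; g ≡ 0 at y ∈ {3}; common: ∅.
  x = 8: f ≡ 0 at y ∈ {3}; g ≡ 0 at y ∈ ∅; common: ∅.
  x = 9: f ≡ 0 at y ∈ {2}; g ≡ 0 at y ∈ {0, 4}; common: ∅.
  x = 10: f ≡ 0 at y ∈ {1}; g ≡ 0 at y ∈ {5, 9}; common: ∅.
Collecting: common zeros = {(3, 8)}, so the count is 1.
Comparison with the Bézout bound: 1 ≤ 2 = deg(f)·deg(g), as expected for curves with no common component (the affine F_11-count falls short of the bound because intersections may lie at infinity, over extension fields, or carry multiplicity).


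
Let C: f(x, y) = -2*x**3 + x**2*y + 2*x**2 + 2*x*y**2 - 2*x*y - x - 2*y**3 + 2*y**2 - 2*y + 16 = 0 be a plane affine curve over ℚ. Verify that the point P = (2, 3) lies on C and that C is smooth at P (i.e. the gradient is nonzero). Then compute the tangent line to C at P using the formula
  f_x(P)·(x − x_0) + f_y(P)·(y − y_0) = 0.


Tangent line at P: 7*x - 20*y + 46 = 0.

Step 1: f(2, 3) = 0, so P lies on C.
Step 2: partial derivatives
  f_x(x, y) = -6*x**2 + 2*x*y + 4*x + 2*y**2 - 2*y - 1, f_y(x, y) = x**2 + 4*x*y - 2*x - 6*y**2 + 4*y - 2.
  f_x(P) = 7, f_y(P) = -20 (gradient nonzero, so P is smooth).
Step 3: tangent line at P: 7·(x − 2) + -20·(y − 3) = 0.
Expanding: 7*x - 20*y + 46 = 0.


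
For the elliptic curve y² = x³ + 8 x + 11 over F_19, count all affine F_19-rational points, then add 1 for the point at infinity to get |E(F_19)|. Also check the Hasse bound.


Affine points = {(0, 7), (0, 12), (1, 1), (1, 18), (2, 4), (2, 15), (3, 9), (3, 10), (5, 9), (5, 10), (6, 3), (6, 16), (7, 7), (7, 12), (8, 6), (8, 13), (11, 9), (11, 10), (12, 7), (12, 12), (14, 6), (14, 13), (16, 6), (16, 13), (17, 5), (17, 14)}; affine count = 26; |E(F_19)| = 27.

Discriminant check: Δ ∝ 4a³ + 27b² = 4·8³ + 27·11² = 4·512 + 27·121 ≡ 14 (mod 19). Nonzero ⇒ E is nonsingular.
For each x ∈ F_19, compute rhs = x³ + 8·x + 11 mod 19, then count y ∈ F_19 with y² ≡ rhs.
  x = 0: rhs = 11, matching y values: 7, 12 (2 points).
  x = 1: rhs = 1, matching y values: 1, 18 (2 points).
  x = 2: rhs = 16, matching y values: 4, 15 (2 points).
  x = 3: rhs = 5, matching y values: 9, 10 (2 points).
  x = 4: rhs = 12, matching y values: none (0 points).
  x = 5: rhs = 5, matching y values: 9, 10 (2 points).
  x = 6: rhs = 9, matching y values: 3, 16 (2 points).
  x = 7: rhs = 11, matching y values: 7, 12 (2 points).
  x = 8: rhs = 17, matching y values: 6, 13 (2 points).
  x = 9: rhs = 14, matching y values: none (0 points).
  x = 10: rhs = 8, matching y values: none (0 points).
  x = 11: rhs = 5, matching y values: 9, 10 (2 points).
  x = 12: rhs = 11, matching y values: 7, 12 (2 points).
  x = 13: rhs = 13, matching y values: none (0 points).
  x = 14: rhs = 17, matching y values: 6, 13 (2 points).
  x = 15: rhs = 10, matching y values: none (0 points).
  x = 16: rhs = 17, matching y values: 6, 13 (2 points).
  x = 17: rhs = 6, matching y values: 5, 14 (2 points).
  x = 18: rhs = 2, matching y values: none (0 points).
Total affine count: 26.
Full point count |E(F_19)| = 26 + 1 = 27.
Hasse bound: |27 − (19+1)| = |7| = 7 ≤ 2√19 ≈ 8.7178 ✓.


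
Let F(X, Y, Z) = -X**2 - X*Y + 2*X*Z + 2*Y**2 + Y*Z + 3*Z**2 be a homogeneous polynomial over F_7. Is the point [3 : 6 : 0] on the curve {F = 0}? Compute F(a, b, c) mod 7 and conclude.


F(3,6,0) ≡ 3 (mod 7); P is NOT on the curve.

Evaluate F(3, 6, 0) term-by-term (mod 7).
  -X**2 ↦ -1·9·1·1 = -9
  -X*Y ↦ -1·3·6·1 = -18
  2*X*Z ↦ 2·3·1·0 = 0
  2*Y**2 ↦ 2·1·36·1 = 72
  Y*Z ↦ 1·1·6·0 = 0
  3*Z**2 ↦ 3·1·1·0 = 0
Sum: F(3, 6, 0) = (-9) + (-18) + (0) + (72) + (0) + (0) = 45.
Reducing mod 7: 45 ≡ 3 (mod 7).
Since F(a, b, c) ≡ 3 ≠ 0 (mod 7), P does NOT lie on the curve.


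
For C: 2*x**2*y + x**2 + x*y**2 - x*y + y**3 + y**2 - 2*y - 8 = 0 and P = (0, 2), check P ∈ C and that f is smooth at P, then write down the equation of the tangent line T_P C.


Tangent line at P: 2*x + 14*y - 28 = 0.

Step 1: f(0, 2) = 0, so P lies on C.
Step 2: partial derivatives
  f_x(x, y) = 4*x*y + 2*x + y**2 - y, f_y(x, y) = 2*x**2 + 2*x*y - x + 3*y**2 + 2*y - 2.
  f_x(P) = 2, f_y(P) = 14 (gradient nonzero, so P is smooth).
Step 3: tangent line at P: 2·(x − 0) + 14·(y − 2) = 0.
Expanding: 2*x + 14*y - 28 = 0.


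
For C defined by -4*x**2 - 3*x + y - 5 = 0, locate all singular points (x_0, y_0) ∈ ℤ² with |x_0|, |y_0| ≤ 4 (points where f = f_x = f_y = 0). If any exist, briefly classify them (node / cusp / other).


No singular points in the scanned grid; C is smooth there.

Compute partial derivatives:
  f_x = -8*x - 3.
  f_y = 1.
f_y = 1 is a nonzero constant, so f_y never vanishes: no point (x, y) can satisfy f = f_x = f_y = 0. In particular no (x, y) ∈ {−4, ..., 4}² is singular; the curve is smooth.


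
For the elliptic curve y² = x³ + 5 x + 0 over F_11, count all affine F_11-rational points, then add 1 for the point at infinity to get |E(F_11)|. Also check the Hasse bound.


Affine points = {(0, 0), (3, 3), (3, 8), (6, 2), (6, 9), (7, 2), (7, 9), (9, 2), (9, 9), (10, 4), (10, 7)}; affine count = 11; |E(F_11)| = 12.

Discriminant check: Δ ∝ 4a³ + 27b² = 4·5³ + 27·0² = 4·125 + 27·0 ≡ 5 (mod 11). Nonzero ⇒ E is nonsingular.
For each x ∈ F_11, compute rhs = x³ + 5·x + 0 mod 11, then count y ∈ F_11 with y² ≡ rhs.
  x = 0: rhs = 0, matching y values: 0 (1 points).
  x = 1: rhs = 6, matching y values: none (0 points).
  x = 2: rhs = 7, matching y values: none (0 points).
  x = 3: rhs = 9, matching y values: 3, 8 (2 points).
  x = 4: rhs = 7, matching y values: none (0 points).
  x = 5: rhs = 7, matching y values: none (0 points).
  x = 6: rhs = 4, matching y values: 2, 9 (2 points).
  x = 7: rhs = 4, matching y values: 2, 9 (2 points).
  x = 8: rhs = 2, matching y values: none (0 points).
  x = 9: rhs = 4, matching y values: 2, 9 (2 points).
  x = 10: rhs = 5, matching y values: 4, 7 (2 points).
Total affine count: 11.
Full point count |E(F_11)| = 11 + 1 = 12.
Hasse bound: |12 − (11+1)| = |0| = 0 ≤ 2√11 ≈ 6.6332 ✓.


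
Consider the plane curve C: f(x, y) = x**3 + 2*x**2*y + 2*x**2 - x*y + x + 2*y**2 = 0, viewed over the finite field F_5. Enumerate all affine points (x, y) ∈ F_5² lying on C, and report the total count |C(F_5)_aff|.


Affine F_5-points: {(0, 0), (1, 3), (1, 4), (3, 1), (3, 4), (4, 0), (4, 1)}; count = 7.

For each of the 25 pairs (x, y) ∈ F_5², evaluate f(x, y) mod 5. Record the zeros.
  x = 0: [0↦0, 1↦2, 2↦3, 3↦3, 4↦2]  zeros at y ∈ {0}
  x = 1: [0↦4, 1↦2, 2↦4, 3↦0, 4↦0]  zeros at y ∈ {3, 4}
  x = 2: [0↦3, 1↦1, 2↦3, 3↦4, 4↦4]  zeros at y ∈ ∅
  x = 3: [0↦3, 1↦0, 2↦1, 3↦1, 4↦0]  zeros at y ∈ {1, 4}
  x = 4: [0↦0, 1↦0, 2↦4, 3↦2, 4↦4]  zeros at y ∈ {0, 1}
Collecting zeros: affine points = {(0, 0), (1, 3), (1, 4), (3, 1), (3, 4), (4, 0), (4, 1)}.
Total count |C(F_5)_aff| = 7.


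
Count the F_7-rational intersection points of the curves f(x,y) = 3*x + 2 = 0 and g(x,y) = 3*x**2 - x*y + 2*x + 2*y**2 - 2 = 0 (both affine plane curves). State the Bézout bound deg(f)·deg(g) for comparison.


Common zeros: {(4, 4), (4, 5)}; count = 2; Bézout bound = 2.

deg(f) = 1, deg(g) = 2, so Bézout bound = 2.
Scan x ∈ F_7. For each x, list the y ∈ F_7 with f(x, y) ≡ 0 and those with g(x, y) ≡ 0 (mod 7); the common zeros in that column are the intersection.
  x = 0: f ≡ 0 at y ∈ ∅; g ≡ 0 at y ∈ {1, 6}; common: ∅.
  x = 1: f ≡ 0 at y ∈ ∅; g ≡ 0 at y ∈ ∅; common: ∅.
  x = 2: f ≡ 0 at y ∈ ∅; g ≡ 0 at y ∈ {0, 1}; common: ∅.
  x = 3: f ≡ 0 at y ∈ ∅; g ≡ 0 at y ∈ ∅; common: ∅.
  x = 4: f ≡ 0 at y ∈ {0, 1, 2, 3, 4, 5, 6}; g ≡ 0 at y ∈ {4, 5}; common: {4, 5}.
  x = 5: f ≡ 0 at y ∈ ∅; g ≡ 0 at y ∈ ∅; common: ∅.
  x = 6: f ≡ 0 at y ∈ ∅; g ≡ 0 at y ∈ {4, 6}; common: ∅.
Collecting: common zeros = {(4, 4), (4, 5)}, so the count is 2.
Comparison with the Bézout bound: 2 ≤ 2 = deg(f)·deg(g), as expected for curves with no common component (the bound is attained).


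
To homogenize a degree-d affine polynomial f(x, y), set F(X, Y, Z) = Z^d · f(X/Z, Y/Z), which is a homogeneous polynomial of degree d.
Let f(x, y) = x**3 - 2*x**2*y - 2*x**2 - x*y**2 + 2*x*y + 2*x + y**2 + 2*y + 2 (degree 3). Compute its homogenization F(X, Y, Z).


F(X, Y, Z) = X**3 - 2*X**2*Y - 2*X**2*Z - X*Y**2 + 2*X*Y*Z + 2*X*Z**2 + Y**2*Z + 2*Y*Z**2 + 2*Z**3

deg(f) = 3.
Substitute x = X/Z, y = Y/Z into f, then multiply by Z^3.
  monomial 1·x^3·y^0 ↦ 1·X^3·Y^0·Z^0.
  monomial -2·x^2·y^1 ↦ -2·X^2·Y^1·Z^0.
  monomial -2·x^2·y^0 ↦ -2·X^2·Y^0·Z^1.
  monomial -1·x^1·y^2 ↦ -1·X^1·Y^2·Z^0.
  monomial 2·x^1·y^1 ↦ 2·X^1·Y^1·Z^1.
  monomial 2·x^1·y^0 ↦ 2·X^1·Y^0·Z^2.
  monomial 1·x^0·y^2 ↦ 1·X^0·Y^2·Z^1.
  monomial 2·x^0·y^1 ↦ 2·X^0·Y^1·Z^2.
  monomial 2·x^0·y^0 ↦ 2·X^0·Y^0·Z^3.
Collecting: F(X, Y, Z) = X**3 - 2*X**2*Y - 2*X**2*Z - X*Y**2 + 2*X*Y*Z + 2*X*Z**2 + Y**2*Z + 2*Y*Z**2 + 2*Z**3.


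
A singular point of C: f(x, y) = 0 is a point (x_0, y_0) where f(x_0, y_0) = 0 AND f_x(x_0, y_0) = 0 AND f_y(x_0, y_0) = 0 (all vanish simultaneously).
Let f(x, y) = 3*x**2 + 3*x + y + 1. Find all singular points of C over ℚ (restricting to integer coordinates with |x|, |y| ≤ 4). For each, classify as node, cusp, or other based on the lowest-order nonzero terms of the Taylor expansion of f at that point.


No singular points in the scanned grid; C is smooth there.

Compute partial derivatives:
  f_x = 6*x + 3.
  f_y = 1.
f_y = 1 is a nonzero constant, so f_y never vanishes: no point (x, y) can satisfy f = f_x = f_y = 0. In particular no (x, y) ∈ {−4, ..., 4}² is singular; the curve is smooth.


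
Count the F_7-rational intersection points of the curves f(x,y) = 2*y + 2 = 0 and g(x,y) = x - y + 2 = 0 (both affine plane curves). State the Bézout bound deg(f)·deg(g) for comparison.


Common zeros: {(4, 6)}; count = 1; Bézout bound = 1.

deg(f) = 1, deg(g) = 1, so Bézout bound = 1.
Scan x ∈ F_7. For each x, list the y ∈ F_7 with f(x, y) ≡ 0 and those with g(x, y) ≡ 0 (mod 7); the common zeros in that column are the intersection.
  x = 0: f ≡ 0 at y ∈ {6}; g ≡ 0 at y ∈ {2}; common: ∅.
  x = 1: f ≡ 0 at y ∈ {6}; g ≡ 0 at y ∈ {3}; common: ∅.
  x = 2: f ≡ 0 at y ∈ {6}; g ≡ 0 at y ∈ {4}; common: ∅.
  x = 3: f ≡ 0 at y ∈ {6}; g ≡ 0 at y ∈ {5}; common: ∅.
  x = 4: f ≡ 0 at y ∈ {6}; g ≡ 0 at y ∈ {6}; common: {6}.
  x = 5: f ≡ 0 at y ∈ {6}; g ≡ 0 at y ∈ {0}; common: ∅.
  x = 6: f ≡ 0 at y ∈ {6}; g ≡ 0 at y ∈ {1}; common: ∅.
Collecting: common zeros = {(4, 6)}, so the count is 1.
Comparison with the Bézout bound: 1 ≤ 1 = deg(f)·deg(g), as expected for curves with no common component (the bound is attained).


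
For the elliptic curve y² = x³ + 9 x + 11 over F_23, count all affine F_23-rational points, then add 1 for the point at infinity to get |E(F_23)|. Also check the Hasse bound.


Affine points = {(7, 7), (7, 16), (9, 4), (9, 19), (13, 5), (13, 18), (14, 11), (14, 12), (15, 5), (15, 18), (18, 5), (18, 18), (19, 7), (19, 16), (20, 7), (20, 16), (21, 10), (21, 13), (22, 1), (22, 22)}; affine count = 20; |E(F_23)| = 21.

Discriminant check: Δ ∝ 4a³ + 27b² = 4·9³ + 27·11² = 4·729 + 27·121 ≡ 19 (mod 23). Nonzero ⇒ E is nonsingular.
For each x ∈ F_23, compute rhs = x³ + 9·x + 11 mod 23, then count y ∈ F_23 with y² ≡ rhs.
  x = 0: rhs = 11, matching y values: none (0 points).
  x = 1: rhs = 21, matching y values: none (0 points).
  x = 2: rhs = 14, matching y values: none (0 points).
  x = 3: rhs = 19, matching y values: none (0 points).
  x = 4: rhs = 19, matching y values: none (0 points).
  x = 5: rhs = 20, matching y values: none (0 points).
  x = 6: rhs = 5, matching y values: none (0 points).
  x = 7: rhs = 3, matching y values: 7, 16 (2 points).
  x = 8: rhs = 20, matching y values: none (0 points).
  x = 9: rhs = 16, matching y values: 4, 19 (2 points).
  x = 10: rhs = 20, matching y values: none (0 points).
  x = 11: rhs = 15, matching y values: none (0 points).
  x = 12: rhs = 7, matching y values: none (0 points).
  x = 13: rhs = 2, matching y values: 5, 18 (2 points).
  x = 14: rhs = 6, matching y values: 11, 12 (2 points).
  x = 15: rhs = 2, matching y values: 5, 18 (2 points).
  x = 16: rhs = 19, matching y values: none (0 points).
  x = 17: rhs = 17, matching y values: none (0 points).
  x = 18: rhs = 2, matching y values: 5, 18 (2 points).
  x = 19: rhs = 3, matching y values: 7, 16 (2 points).
  x = 20: rhs = 3, matching y values: 7, 16 (2 points).
  x = 21: rhs = 8, matching y values: 10, 13 (2 points).
  x = 22: rhs = 1, matching y values: 1, 22 (2 points).
Total affine count: 20.
Full point count |E(F_23)| = 20 + 1 = 21.
Hasse bound: |21 − (23+1)| = |-3| = 3 ≤ 2√23 ≈ 9.5917 ✓.


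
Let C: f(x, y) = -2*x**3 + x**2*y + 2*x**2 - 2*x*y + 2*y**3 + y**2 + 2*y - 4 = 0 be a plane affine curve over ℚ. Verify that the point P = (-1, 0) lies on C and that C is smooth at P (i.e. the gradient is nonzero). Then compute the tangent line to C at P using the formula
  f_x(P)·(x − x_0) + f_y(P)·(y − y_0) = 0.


Tangent line at P: -10*x + 5*y - 10 = 0.

Step 1: f(-1, 0) = 0, so P lies on C.
Step 2: partial derivatives
  f_x(x, y) = -6*x**2 + 2*x*y + 4*x - 2*y, f_y(x, y) = x**2 - 2*x + 6*y**2 + 2*y + 2.
  f_x(P) = -10, f_y(P) = 5 (gradient nonzero, so P is smooth).
Step 3: tangent line at P: -10·(x − -1) + 5·(y − 0) = 0.
Expanding: -10*x + 5*y - 10 = 0.


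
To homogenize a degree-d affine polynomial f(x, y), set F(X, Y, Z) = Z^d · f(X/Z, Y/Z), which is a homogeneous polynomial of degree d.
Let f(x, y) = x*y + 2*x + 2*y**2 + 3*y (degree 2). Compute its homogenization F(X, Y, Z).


F(X, Y, Z) = X*Y + 2*X*Z + 2*Y**2 + 3*Y*Z

deg(f) = 2.
Substitute x = X/Z, y = Y/Z into f, then multiply by Z^2.
  monomial 1·x^1·y^1 ↦ 1·X^1·Y^1·Z^0.
  monomial 2·x^1·y^0 ↦ 2·X^1·Y^0·Z^1.
  monomial 2·x^0·y^2 ↦ 2·X^0·Y^2·Z^0.
  monomial 3·x^0·y^1 ↦ 3·X^0·Y^1·Z^1.
Collecting: F(X, Y, Z) = X*Y + 2*X*Z + 2*Y**2 + 3*Y*Z.


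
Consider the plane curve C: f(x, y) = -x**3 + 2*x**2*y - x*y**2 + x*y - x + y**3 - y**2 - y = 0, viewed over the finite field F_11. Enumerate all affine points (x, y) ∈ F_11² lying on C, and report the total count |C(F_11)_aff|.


Affine F_11-points: {(0, 0), (0, 4), (0, 8), (1, 6), (1, 9), (3, 10), (4, 7), (5, 7), (6, 2), (7, 1), (8, 5), (9, 4), (10, 4)}; count = 13.

For each of the 121 pairs (x, y) ∈ F_11², evaluate f(x, y) mod 11. Record the zeros.
  x = 0: [0↦0, 1↦10, 2↦2, 3↦4, 4↦0, 5↦7, 6↦9, 7↦1, 8↦0, 9↦1, 10↦10]  zeros at y ∈ {0, 4, 8}
  x = 1: [0↦9, 1↦10, 2↦2, 3↦2, 4↦5, 5↦6, 6↦0, 7↦4, 8↦2, 9↦0, 10↦4]  zeros at y ∈ {6, 9}
  x = 2: [0↦1, 1↦8, 2↦4, 3↦6, 4↦9, 5↦8, 6↦9, 7↦7, 8↦8, 9↦7, 10↦10]  zeros at y ∈ ∅
  x = 3: [0↦3, 1↦9, 2↦2, 3↦10, 4↦6, 5↦7, 6↦8, 7↦4, 8↦1, 9↦5, 10↦0]  zeros at y ∈ {10}
  x = 4: [0↦9, 1↦7, 2↦1, 3↦8, 4↦1, 5↦8, 6↦2, 7↦0, 8↦8, 9↦10, 10↦1]  zeros at y ∈ {7}
  x = 5: [0↦2, 1↦7, 2↦6, 3↦5, 4↦10, 5↦5, 6↦7, 7↦0, 8↦1, 9↦5, 10↦7]  zeros at y ∈ {7}
  x = 6: [0↦9, 1↦3, 2↦0, 3↦6, 4↦5, 5↦3, 6↦6, 7↦9, 8↦7, 9↦6, 10↦1]  zeros at y ∈ {2}
  x = 7: [0↦2, 1↦0, 2↦10, 3↦5, 4↦2, 5↦7, 6↦4, 7↦10, 8↦9, 9↦7, 10↦10]  zeros at y ∈ {1}
  x = 8: [0↦8, 1↦3, 2↦8, 3↦7, 4↦6, 5↦0, 6↦6, 7↦8, 8↦1, 9↦2, 10↦6]  zeros at y ∈ {5}
  x = 9: [0↦10, 1↦6, 2↦10, 3↦6, 4↦0, 5↦9, 6↦6, 7↦8, 8↦10, 9↦7, 10↦5]  zeros at y ∈ {4}
  x = 10: [0↦2, 1↦3, 2↦10, 3↦7, 4↦0, 5↦6, 6↦9, 7↦4, 8↦8, 9↦5, 10↦1]  zeros at y ∈ {4}
Collecting zeros: affine points = {(0, 0), (0, 4), (0, 8), (1, 6), (1, 9), (3, 10), (4, 7), (5, 7), (6, 2), (7, 1), (8, 5), (9, 4), (10, 4)}.
Total count |C(F_11)_aff| = 13.


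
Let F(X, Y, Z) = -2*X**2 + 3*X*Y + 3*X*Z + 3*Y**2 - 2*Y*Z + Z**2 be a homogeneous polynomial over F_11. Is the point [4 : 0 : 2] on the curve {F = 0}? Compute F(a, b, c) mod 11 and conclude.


F(4,0,2) ≡ 7 (mod 11); P is NOT on the curve.

Evaluate F(4, 0, 2) term-by-term (mod 11).
  -2*X**2 ↦ -2·16·1·1 = -32
  3*X*Y ↦ 3·4·0·1 = 0
  3*X*Z ↦ 3·4·1·2 = 24
  3*Y**2 ↦ 3·1·0·1 = 0
  -2*Y*Z ↦ -2·1·0·2 = 0
  Z**2 ↦ 1·1·1·4 = 4
Sum: F(4, 0, 2) = (-32) + (0) + (24) + (0) + (0) + (4) = -4.
Reducing mod 11: -4 ≡ 7 (mod 11).
Since F(a, b, c) ≡ 7 ≠ 0 (mod 11), P does NOT lie on the curve.


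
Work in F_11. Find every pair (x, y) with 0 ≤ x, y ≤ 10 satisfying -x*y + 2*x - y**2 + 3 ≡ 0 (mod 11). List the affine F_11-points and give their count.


Affine F_11-points: {(0, 5), (0, 6), (3, 9), (3, 10), (4, 0), (4, 7), (5, 3), (9, 1), (10, 4), (10, 8)}; count = 10.

For each of the 121 pairs (x, y) ∈ F_11², evaluate f(x, y) mod 11. Record the zeros.
  x = 0: [0↦3, 1↦2, 2↦10, 3↦5, 4↦9, 5↦0, 6↦0, 7↦9, 8↦5, 9↦10, 10↦2]  zeros at y ∈ {5, 6}
  x = 1: [0↦5, 1↦3, 2↦10, 3↦4, 4↦7, 5↦8, 6↦7, 7↦4, 8↦10, 9↦3, 10↦5]  zeros at y ∈ ∅
  x = 2: [0↦7, 1↦4, 2↦10, 3↦3, 4↦5, 5↦5, 6↦3, 7↦10, 8↦4, 9↦7, 10↦8]  zeros at y ∈ ∅
  x = 3: [0↦9, 1↦5, 2↦10, 3↦2, 4↦3, 5↦2, 6↦10, 7↦5, 8↦9, 9↦0, 10↦0]  zeros at y ∈ {9, 10}
  x = 4: [0↦0, 1↦6, 2↦10, 3↦1, 4↦1, 5↦10, 6↦6, 7↦0, 8↦3, 9↦4, 10↦3]  zeros at y ∈ {0, 7}
  x = 5: [0↦2, 1↦7, 2↦10, 3↦0, 4↦10, 5↦7, 6↦2, 7↦6, 8↦8, 9↦8, 10↦6]  zeros at y ∈ {3}
  x = 6: [0↦4, 1↦8, 2↦10, 3↦10, 4↦8, 5↦4, 6↦9, 7↦1, 8↦2, 9↦1, 10↦9]  zeros at y ∈ ∅
  x = 7: [0↦6, 1↦9, 2↦10, 3↦9, 4↦6, 5↦1, 6↦5, 7↦7, 8↦7, 9↦5, 10↦1]  zeros at y ∈ ∅
  x = 8: [0↦8, 1↦10, 2↦10, 3↦8, 4↦4, 5↦9, 6↦1, 7↦2, 8↦1, 9↦9, 10↦4]  zeros at y ∈ ∅
  x = 9: [0↦10, 1↦0, 2↦10, 3↦7, 4↦2, 5↦6, 6↦8, 7↦8, 8↦6, 9↦2, 10↦7]  zeros at y ∈ {1}
  x = 10: [0↦1, 1↦1, 2↦10, 3↦6, 4↦0, 5↦3, 6↦4, 7↦3, 8↦0, 9↦6, 10↦10]  zeros at y ∈ {4, 8}
Collecting zeros: affine points = {(0, 5), (0, 6), (3, 9), (3, 10), (4, 0), (4, 7), (5, 3), (9, 1), (10, 4), (10, 8)}.
Total count |C(F_11)_aff| = 10.


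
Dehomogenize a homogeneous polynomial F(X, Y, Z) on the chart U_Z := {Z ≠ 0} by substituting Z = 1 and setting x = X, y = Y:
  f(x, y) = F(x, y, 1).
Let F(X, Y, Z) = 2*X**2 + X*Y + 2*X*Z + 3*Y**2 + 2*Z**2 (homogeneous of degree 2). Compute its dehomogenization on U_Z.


f(x, y) = 2*x**2 + x*y + 2*x + 3*y**2 + 2

On U_Z we set Z = 1. Each monomial c·X^i·Y^j·Z^k in F becomes c·x^i·y^j·1^k = c·x^i·y^j.
Substituting Z = 1: F(X, Y, 1) = 2*x**2 + x*y + 2*x + 3*y**2 + 2.
Note: deg(f) ≤ deg(F) = 2; strict inequality happens when F is divisible by Z (lost terms).


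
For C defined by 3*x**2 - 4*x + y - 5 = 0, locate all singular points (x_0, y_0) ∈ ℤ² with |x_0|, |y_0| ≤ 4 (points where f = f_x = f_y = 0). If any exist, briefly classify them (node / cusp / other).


No singular points in the scanned grid; C is smooth there.

Compute partial derivatives:
  f_x = 6*x - 4.
  f_y = 1.
f_y = 1 is a nonzero constant, so f_y never vanishes: no point (x, y) can satisfy f = f_x = f_y = 0. In particular no (x, y) ∈ {−4, ..., 4}² is singular; the curve is smooth.


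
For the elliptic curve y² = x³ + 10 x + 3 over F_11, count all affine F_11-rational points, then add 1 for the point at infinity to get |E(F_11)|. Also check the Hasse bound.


Affine points = {(0, 5), (0, 6), (1, 5), (1, 6), (2, 3), (2, 8), (3, 4), (3, 7), (6, 2), (6, 9), (7, 3), (7, 8), (8, 1), (8, 10), (10, 5), (10, 6)}; affine count = 16; |E(F_11)| = 17.

Discriminant check: Δ ∝ 4a³ + 27b² = 4·10³ + 27·3² = 4·1000 + 27·9 ≡ 8 (mod 11). Nonzero ⇒ E is nonsingular.
For each x ∈ F_11, compute rhs = x³ + 10·x + 3 mod 11, then count y ∈ F_11 with y² ≡ rhs.
  x = 0: rhs = 3, matching y values: 5, 6 (2 points).
  x = 1: rhs = 3, matching y values: 5, 6 (2 points).
  x = 2: rhs = 9, matching y values: 3, 8 (2 points).
  x = 3: rhs = 5, matching y values: 4, 7 (2 points).
  x = 4: rhs = 8, matching y values: none (0 points).
  x = 5: rhs = 2, matching y values: none (0 points).
  x = 6: rhs = 4, matching y values: 2, 9 (2 points).
  x = 7: rhs = 9, matching y values: 3, 8 (2 points).
  x = 8: rhs = 1, matching y values: 1, 10 (2 points).
  x = 9: rhs = 8, matching y values: none (0 points).
  x = 10: rhs = 3, matching y values: 5, 6 (2 points).
Total affine count: 16.
Full point count |E(F_11)| = 16 + 1 = 17.
Hasse bound: |17 − (11+1)| = |5| = 5 ≤ 2√11 ≈ 6.6332 ✓.


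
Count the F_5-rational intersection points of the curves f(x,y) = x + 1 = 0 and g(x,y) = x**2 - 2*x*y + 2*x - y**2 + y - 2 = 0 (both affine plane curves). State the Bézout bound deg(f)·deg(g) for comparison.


Common zeros: ∅; count = 0; Bézout bound = 2.

deg(f) = 1, deg(g) = 2, so Bézout bound = 2.
Scan x ∈ F_5. For each x, list the y ∈ F_5 with f(x, y) ≡ 0 and those with g(x, y) ≡ 0 (mod 5); the common zeros in that column are the intersection.
  x = 0: f ≡ 0 at y ∈ ∅; g ≡ 0 at y ∈ ∅; common: ∅.
  x = 1: f ≡ 0 at y ∈ ∅; g ≡ 0 at y ∈ {2}; common: ∅.
  x = 2: f ≡ 0 at y ∈ ∅; g ≡ 0 at y ∈ ∅; common: ∅.
  x = 3: f ≡ 0 at y ∈ ∅; g ≡ 0 at y ∈ ∅; common: ∅.
  x = 4: f ≡ 0 at y ∈ {0, 1, 2, 3, 4}; g ≡ 0 at y ∈ ∅; common: ∅.
Collecting: common zeros = ∅, so the count is 0.
Comparison with the Bézout bound: 0 ≤ 2 = deg(f)·deg(g), as expected for curves with no common component (the affine F_5-count falls short of the bound because intersections may lie at infinity, over extension fields, or carry multiplicity).


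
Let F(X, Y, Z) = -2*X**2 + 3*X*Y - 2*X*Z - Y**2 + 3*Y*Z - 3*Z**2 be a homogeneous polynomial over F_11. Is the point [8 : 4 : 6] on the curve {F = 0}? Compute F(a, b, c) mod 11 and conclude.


F(8,4,6) ≡ 7 (mod 11); P is NOT on the curve.

Evaluate F(8, 4, 6) term-by-term (mod 11).
  -2*X**2 ↦ -2·64·1·1 = -128
  3*X*Y ↦ 3·8·4·1 = 96
  -2*X*Z ↦ -2·8·1·6 = -96
  -Y**2 ↦ -1·1·16·1 = -16
  3*Y*Z ↦ 3·1·4·6 = 72
  -3*Z**2 ↦ -3·1·1·36 = -108
Sum: F(8, 4, 6) = (-128) + (96) + (-96) + (-16) + (72) + (-108) = -180.
Reducing mod 11: -180 ≡ 7 (mod 11).
Since F(a, b, c) ≡ 7 ≠ 0 (mod 11), P does NOT lie on the curve.


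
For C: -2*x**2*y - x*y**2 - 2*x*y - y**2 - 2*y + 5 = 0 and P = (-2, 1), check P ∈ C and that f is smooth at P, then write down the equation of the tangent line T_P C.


Tangent line at P: 5*x - 4*y + 14 = 0.

Step 1: f(-2, 1) = 0, so P lies on C.
Step 2: partial derivatives
  f_x(x, y) = -4*x*y - y**2 - 2*y, f_y(x, y) = -2*x**2 - 2*x*y - 2*x - 2*y - 2.
  f_x(P) = 5, f_y(P) = -4 (gradient nonzero, so P is smooth).
Step 3: tangent line at P: 5·(x − -2) + -4·(y − 1) = 0.
Expanding: 5*x - 4*y + 14 = 0.


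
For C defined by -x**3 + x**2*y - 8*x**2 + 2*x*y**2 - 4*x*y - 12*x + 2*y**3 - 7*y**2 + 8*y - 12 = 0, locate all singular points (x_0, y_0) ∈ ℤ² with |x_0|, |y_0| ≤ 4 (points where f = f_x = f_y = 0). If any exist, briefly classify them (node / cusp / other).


Singular points: {(-2, 2)}; classification: cusp.

Compute partial derivatives:
  f_x = -3*x**2 + 2*x*y - 16*x + 2*y**2 - 4*y - 12.
  f_y = x**2 + 4*x*y - 4*x + 6*y**2 - 14*y + 8.
Scan x_0 ∈ {−4, ..., 4}. For each x_0, f_y(x_0, y) is a polynomial in y; find its integer roots y ∈ {−4, ..., 4}, then test f_x and f at those candidates.
  x = -4: f_y(-4, y) = 6*y**2 - 30*y + 40; no integer root y with |y| ≤ 4.
  x = -3: f_y(-3, y) = 6*y**2 - 26*y + 29; no integer root y with |y| ≤ 4.
  x = -2: f_y(-2, y) = 6*y**2 - 22*y + 20; vanishes at y ∈ {2}. (-2, 2): f_x = 0, f = 0 — SINGULAR.
  x = -1: f_y(-1, y) = 6*y**2 - 18*y + 13; no integer root y with |y| ≤ 4.
  x = 0: f_y(0, y) = 6*y**2 - 14*y + 8; vanishes at y ∈ {1}. (0, 1): f_x = -14 ≠ 0.
  x = 1: f_y(1, y) = 6*y**2 - 10*y + 5; no integer root y with |y| ≤ 4.
  x = 2: f_y(2, y) = 6*y**2 - 6*y + 4; no integer root y with |y| ≤ 4.
  x = 3: f_y(3, y) = 6*y**2 - 2*y + 5; no integer root y with |y| ≤ 4.
  x = 4: f_y(4, y) = 6*y**2 + 2*y + 8; no integer root y with |y| ≤ 4.
Only singular point on the grid: (-2, 2).
Classify: substitute x = -2 + u, y = 2 + v and expand: f = -u**3 + u**2*v + 2*u*v**2 + 2*v**3 + v**2.
No constant or linear terms (consistent with a singular point). Quadratic part: v**2. Cubic part: -u**3 + u**2*v + 2*u*v**2 + 2*v**3.
The quadratic part v**2 is a perfect square, so there is a single (double) tangent line v = 0, i.e. y = 2. Restricting the cubic part to that line (v = 0) leaves -u**3 ≠ 0, so f is not divisible by v and the branch is v² ≈ u**3 to lowest order — this is a cusp.
Classification: cusp.


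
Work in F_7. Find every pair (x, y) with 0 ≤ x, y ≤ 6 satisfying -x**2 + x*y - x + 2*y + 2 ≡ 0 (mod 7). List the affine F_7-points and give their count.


Affine F_7-points: {(0, 6), (1, 0), (2, 1), (3, 2), (4, 3), (5, 0), (5, 1), (5, 2), (5, 3), (5, 4), (5, 5), (5, 6), (6, 5)}; count = 13.

For each of the 49 pairs (x, y) ∈ F_7², evaluate f(x, y) mod 7. Record the zeros.
  x = 0: [0↦2, 1↦4, 2↦6, 3↦1, 4↦3, 5↦5, 6↦0]  zeros at y ∈ {6}
  x = 1: [0↦0, 1↦3, 2↦6, 3↦2, 4↦5, 5↦1, 6↦4]  zeros at y ∈ {0}
  x = 2: [0↦3, 1↦0, 2↦4, 3↦1, 4↦5, 5↦2, 6↦6]  zeros at y ∈ {1}
  x = 3: [0↦4, 1↦2, 2↦0, 3↦5, 4↦3, 5↦1, 6↦6]  zeros at y ∈ {2}
  x = 4: [0↦3, 1↦2, 2↦1, 3↦0, 4↦6, 5↦5, 6↦4]  zeros at y ∈ {3}
  x = 5: [0↦0, 1↦0, 2↦0, 3↦0, 4↦0, 5↦0, 6↦0]  zeros at y ∈ {0, 1, 2, 3, 4, 5, 6}
  x = 6: [0↦2, 1↦3, 2↦4, 3↦5, 4↦6, 5↦0, 6↦1]  zeros at y ∈ {5}
Collecting zeros: affine points = {(0, 6), (1, 0), (2, 1), (3, 2), (4, 3), (5, 0), (5, 1), (5, 2), (5, 3), (5, 4), (5, 5), (5, 6), (6, 5)}.
Total count |C(F_7)_aff| = 13.


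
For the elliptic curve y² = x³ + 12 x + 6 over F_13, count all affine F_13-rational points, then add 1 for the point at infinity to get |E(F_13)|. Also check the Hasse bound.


Affine points = {(2, 5), (2, 8), (3, 2), (3, 11), (4, 1), (4, 12), (5, 3), (5, 10), (7, 2), (7, 11), (8, 4), (8, 9), (11, 0)}; affine count = 13; |E(F_13)| = 14.

Discriminant check: Δ ∝ 4a³ + 27b² = 4·12³ + 27·6² = 4·1728 + 27·36 ≡ 6 (mod 13). Nonzero ⇒ E is nonsingular.
For each x ∈ F_13, compute rhs = x³ + 12·x + 6 mod 13, then count y ∈ F_13 with y² ≡ rhs.
  x = 0: rhs = 6, matching y values: none (0 points).
  x = 1: rhs = 6, matching y values: none (0 points).
  x = 2: rhs = 12, matching y values: 5, 8 (2 points).
  x = 3: rhs = 4, matching y values: 2, 11 (2 points).
  x = 4: rhs = 1, matching y values: 1, 12 (2 points).
  x = 5: rhs = 9, matching y values: 3, 10 (2 points).
  x = 6: rhs = 8, matching y values: none (0 points).
  x = 7: rhs = 4, matching y values: 2, 11 (2 points).
  x = 8: rhs = 3, matching y values: 4, 9 (2 points).
  x = 9: rhs = 11, matching y values: none (0 points).
  x = 10: rhs = 8, matching y values: none (0 points).
  x = 11: rhs = 0, matching y values: 0 (1 points).
  x = 12: rhs = 6, matching y values: none (0 points).
Total affine count: 13.
Full point count |E(F_13)| = 13 + 1 = 14.
Hasse bound: |14 − (13+1)| = |0| = 0 ≤ 2√13 ≈ 7.2111 ✓.


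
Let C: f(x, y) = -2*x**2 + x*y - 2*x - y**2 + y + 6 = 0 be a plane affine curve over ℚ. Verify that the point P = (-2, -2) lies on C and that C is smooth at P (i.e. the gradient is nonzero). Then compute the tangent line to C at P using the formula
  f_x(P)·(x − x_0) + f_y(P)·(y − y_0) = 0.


Tangent line at P: 4*x + 3*y + 14 = 0.

Step 1: f(-2, -2) = 0, so P lies on C.
Step 2: partial derivatives
  f_x(x, y) = -4*x + y - 2, f_y(x, y) = x - 2*y + 1.
  f_x(P) = 4, f_y(P) = 3 (gradient nonzero, so P is smooth).
Step 3: tangent line at P: 4·(x − -2) + 3·(y − -2) = 0.
Expanding: 4*x + 3*y + 14 = 0.


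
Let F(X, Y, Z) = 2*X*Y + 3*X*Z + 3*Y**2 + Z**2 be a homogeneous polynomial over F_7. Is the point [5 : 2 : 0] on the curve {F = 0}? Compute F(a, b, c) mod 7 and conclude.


F(5,2,0) ≡ 4 (mod 7); P is NOT on the curve.

Evaluate F(5, 2, 0) term-by-term (mod 7).
  2*X*Y ↦ 2·5·2·1 = 20
  3*X*Z ↦ 3·5·1·0 = 0
  3*Y**2 ↦ 3·1·4·1 = 12
  Z**2 ↦ 1·1·1·0 = 0
Sum: F(5, 2, 0) = (20) + (0) + (12) + (0) = 32.
Reducing mod 7: 32 ≡ 4 (mod 7).
Since F(a, b, c) ≡ 4 ≠ 0 (mod 7), P does NOT lie on the curve.


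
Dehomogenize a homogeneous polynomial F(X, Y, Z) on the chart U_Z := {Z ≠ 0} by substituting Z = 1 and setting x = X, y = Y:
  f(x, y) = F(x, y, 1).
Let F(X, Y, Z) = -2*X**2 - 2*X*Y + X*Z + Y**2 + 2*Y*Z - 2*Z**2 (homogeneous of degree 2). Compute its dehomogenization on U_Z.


f(x, y) = -2*x**2 - 2*x*y + x + y**2 + 2*y - 2

On U_Z we set Z = 1. Each monomial c·X^i·Y^j·Z^k in F becomes c·x^i·y^j·1^k = c·x^i·y^j.
Substituting Z = 1: F(X, Y, 1) = -2*x**2 - 2*x*y + x + y**2 + 2*y - 2.
Note: deg(f) ≤ deg(F) = 2; strict inequality happens when F is divisible by Z (lost terms).


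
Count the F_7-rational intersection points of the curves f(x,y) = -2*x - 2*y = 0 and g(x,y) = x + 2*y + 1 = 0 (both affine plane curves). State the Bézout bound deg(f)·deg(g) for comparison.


Common zeros: {(1, 6)}; count = 1; Bézout bound = 1.

deg(f) = 1, deg(g) = 1, so Bézout bound = 1.
Scan x ∈ F_7. For each x, list the y ∈ F_7 with f(x, y) ≡ 0 and those with g(x, y) ≡ 0 (mod 7); the common zeros in that column are the intersection.
  x = 0: f ≡ 0 at y ∈ {0}; g ≡ 0 at y ∈ {3}; common: ∅.
  x = 1: f ≡ 0 at y ∈ {6}; g ≡ 0 at y ∈ {6}; common: {6}.
  x = 2: f ≡ 0 at y ∈ {5}; g ≡ 0 at y ∈ {2}; common: ∅.
  x = 3: f ≡ 0 at y ∈ {4}; g ≡ 0 at y ∈ {5}; common: ∅.
  x = 4: f ≡ 0 at y ∈ {3}; g ≡ 0 at y ∈ {1}; common: ∅.
  x = 5: f ≡ 0 at y ∈ {2}; g ≡ 0 at y ∈ {4}; common: ∅.
  x = 6: f ≡ 0 at y ∈ {1}; g ≡ 0 at y ∈ {0}; common: ∅.
Collecting: common zeros = {(1, 6)}, so the count is 1.
Comparison with the Bézout bound: 1 ≤ 1 = deg(f)·deg(g), as expected for curves with no common component (the bound is attained).


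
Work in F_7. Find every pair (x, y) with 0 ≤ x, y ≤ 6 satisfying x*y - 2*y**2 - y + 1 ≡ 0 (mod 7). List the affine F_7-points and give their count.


Affine F_7-points: {(0, 4), (0, 6), (1, 2), (1, 5), (2, 1), (2, 3)}; count = 6.

For each of the 49 pairs (x, y) ∈ F_7², evaluate f(x, y) mod 7. Record the zeros.
  x = 0: [0↦1, 1↦5, 2↦5, 3↦1, 4↦0, 5↦2, 6↦0]  zeros at y ∈ {4, 6}
  x = 1: [0↦1, 1↦6, 2↦0, 3↦4, 4↦4, 5↦0, 6↦6]  zeros at y ∈ {2, 5}
  x = 2: [0↦1, 1↦0, 2↦2, 3↦0, 4↦1, 5↦5, 6↦5]  zeros at y ∈ {1, 3}
  x = 3: [0↦1, 1↦1, 2↦4, 3↦3, 4↦5, 5↦3, 6↦4]  zeros at y ∈ ∅
  x = 4: [0↦1, 1↦2, 2↦6, 3↦6, 4↦2, 5↦1, 6↦3]  zeros at y ∈ ∅
  x = 5: [0↦1, 1↦3, 2↦1, 3↦2, 4↦6, 5↦6, 6↦2]  zeros at y ∈ ∅
  x = 6: [0↦1, 1↦4, 2↦3, 3↦5, 4↦3, 5↦4, 6↦1]  zeros at y ∈ ∅
Collecting zeros: affine points = {(0, 4), (0, 6), (1, 2), (1, 5), (2, 1), (2, 3)}.
Total count |C(F_7)_aff| = 6.
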